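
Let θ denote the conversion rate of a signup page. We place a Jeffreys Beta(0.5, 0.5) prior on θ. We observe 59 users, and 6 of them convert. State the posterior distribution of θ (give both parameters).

Observing 6 successes and 53 failures updates Beta(0.5, 0.5) by adding the success and failure counts to the two shape parameters: α = 0.5+6 = 6.5, β = 0.5+53 = 53.5.

Posterior: Beta(6.5, 53.5)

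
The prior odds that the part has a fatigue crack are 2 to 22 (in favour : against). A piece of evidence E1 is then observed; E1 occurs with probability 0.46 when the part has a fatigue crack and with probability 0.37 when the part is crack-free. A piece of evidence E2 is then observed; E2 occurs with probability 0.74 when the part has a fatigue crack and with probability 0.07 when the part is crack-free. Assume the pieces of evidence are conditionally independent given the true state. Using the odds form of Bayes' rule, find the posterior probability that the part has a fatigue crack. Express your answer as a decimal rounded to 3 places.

Posterior probability ≈ 0.544

Prior odds = 2/22 = 0.090909.
Likelihood ratio for E1 = 0.46/0.37 = 1.2432.
Likelihood ratio for E2 = 0.74/0.07 = 10.571.
Posterior odds = prior odds × LR₁ × LR₂ = 1.1948.
Posterior probability = odds/(1+odds) = 1.1948/2.1948 = 0.544.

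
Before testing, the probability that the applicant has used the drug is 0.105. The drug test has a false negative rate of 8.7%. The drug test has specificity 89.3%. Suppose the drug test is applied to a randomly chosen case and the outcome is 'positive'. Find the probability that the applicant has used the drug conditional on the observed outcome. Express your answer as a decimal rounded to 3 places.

P(H | E) ≈ 0.500

Write H for 'the applicant has used the drug'. Prior odds H:¬H = 0.105/0.895 = 0.11732. For the 'positive' outcome, the likelihood ratio is 0.913/0.107 = 8.5327.
Posterior odds = 0.11732 × 8.5327 = 1.0010, so P(H|E) = 1.0010/(1+1.0010) = 0.500.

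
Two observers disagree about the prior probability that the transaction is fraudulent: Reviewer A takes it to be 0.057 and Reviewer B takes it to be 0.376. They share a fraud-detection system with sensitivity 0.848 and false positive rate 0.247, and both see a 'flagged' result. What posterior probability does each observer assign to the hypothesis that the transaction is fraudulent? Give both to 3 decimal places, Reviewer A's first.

The likelihood ratio for a 'flagged' result is 0.848/0.247 = 3.4332.
Reviewer A: prior odds 0.057/0.943 = 0.060445; posterior odds 0.20752; posterior probability 0.172.
Reviewer B: prior odds 0.376/0.624 = 0.60256; posterior odds 2.0687; posterior probability 0.674.

Reviewer A: 0.172; Reviewer B: 0.674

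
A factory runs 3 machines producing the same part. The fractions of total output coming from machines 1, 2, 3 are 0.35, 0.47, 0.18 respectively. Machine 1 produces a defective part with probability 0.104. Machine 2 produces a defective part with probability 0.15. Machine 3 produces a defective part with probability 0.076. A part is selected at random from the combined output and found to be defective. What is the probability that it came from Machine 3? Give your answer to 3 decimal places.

Posterior probability ≈ 0.113

Tabulate prior·likelihood by source: [1] prior 0.35, lik 0.104, product 0.03640; [2] prior 0.47, lik 0.15, product 0.07050; [3] prior 0.18, lik 0.076, product 0.01368.
Normalizing constant = 0.12058; the posterior for Machine 3 is its product over the sum, 0.01368/0.12058 = 0.113.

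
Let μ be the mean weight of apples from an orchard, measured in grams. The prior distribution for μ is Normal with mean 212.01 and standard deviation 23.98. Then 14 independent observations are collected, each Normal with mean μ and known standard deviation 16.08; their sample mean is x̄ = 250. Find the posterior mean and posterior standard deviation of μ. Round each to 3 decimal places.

Prior precision 1/τ₀² = 1/23.98² = 0.00173901; data precision n/σ² = 14/16.08² = 0.0541447.
Posterior precision = 0.00173901 + 0.0541447 = 0.0558837, giving posterior SD = 1/√0.0558837 = 4.230.
Posterior mean = (0.00173901·212.01 + 0.0541447·250) / 0.0558837 = 248.818.

Posterior mean ≈ 248.818; posterior SD ≈ 4.230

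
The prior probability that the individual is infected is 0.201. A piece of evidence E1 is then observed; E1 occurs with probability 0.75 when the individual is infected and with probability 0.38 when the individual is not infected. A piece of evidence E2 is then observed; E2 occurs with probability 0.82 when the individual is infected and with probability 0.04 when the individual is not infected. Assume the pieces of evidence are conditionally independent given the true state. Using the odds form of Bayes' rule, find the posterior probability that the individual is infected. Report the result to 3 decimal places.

Posterior probability ≈ 0.911

Prior odds = 0.201/(1−0.201) = 0.25156.
Likelihood ratio for E1 = 0.75/0.38 = 1.9737.
Likelihood ratio for E2 = 0.82/0.04 = 20.500.
Posterior odds = prior odds × LR₁ × LR₂ = 10.178.
Posterior probability = odds/(1+odds) = 10.178/11.178 = 0.911.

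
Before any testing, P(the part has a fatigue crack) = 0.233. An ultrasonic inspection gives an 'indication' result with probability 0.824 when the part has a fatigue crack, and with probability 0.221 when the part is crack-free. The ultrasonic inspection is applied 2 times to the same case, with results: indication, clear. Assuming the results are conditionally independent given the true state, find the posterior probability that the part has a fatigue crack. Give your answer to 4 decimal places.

Let H be the event that the part has a fatigue crack; start with P(H) = 0.233. P('indication'|H) = 0.824, P('indication'|¬H) = 0.221.
Update on result 1 ('indication'): P(H) ← 0.824·0.2330 / (0.824·0.2330 + 0.221·0.7670) = 0.19199/0.36150 = 0.5311.
Update on result 2 ('clear'): P(H) ← 0.176·0.5311 / (0.176·0.5311 + 0.779·0.4689) = 0.093474/0.45875 = 0.2038.

Posterior P(H) ≈ 0.2038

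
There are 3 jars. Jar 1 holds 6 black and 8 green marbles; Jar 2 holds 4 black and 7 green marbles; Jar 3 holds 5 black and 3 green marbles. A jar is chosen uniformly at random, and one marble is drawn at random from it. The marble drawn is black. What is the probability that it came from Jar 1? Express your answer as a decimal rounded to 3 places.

Posterior probability ≈ 0.302

Tabulate prior·likelihood by source: [1] prior 0.333333, lik 0.4286, product 0.1429; [2] prior 0.333333, lik 0.3636, product 0.1212; [3] prior 0.333333, lik 0.625, product 0.2083.
Normalizing constant = 0.47240; the posterior for Jar 1 is its product over the sum, 0.1429/0.47240 = 0.302.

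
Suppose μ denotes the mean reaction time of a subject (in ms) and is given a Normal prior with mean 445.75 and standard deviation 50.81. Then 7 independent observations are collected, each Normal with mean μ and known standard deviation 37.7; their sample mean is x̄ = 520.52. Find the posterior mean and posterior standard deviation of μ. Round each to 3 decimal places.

Posterior mean ≈ 515.068; posterior SD ≈ 13.720

With known σ, the Normal prior is conjugate. Weight on the data is w = (n/σ²)/(n/σ² + 1/τ₀²) = 0.00492510/(0.00492510+0.00038735) = 0.92709.
Posterior mean = w·x̄ + (1−w)·μ₀ = 0.92709·520.52 + 0.072913·445.75 = 515.068. Posterior variance = 1/(0.00492510+0.00038735) = 188.237, so SD = 13.720.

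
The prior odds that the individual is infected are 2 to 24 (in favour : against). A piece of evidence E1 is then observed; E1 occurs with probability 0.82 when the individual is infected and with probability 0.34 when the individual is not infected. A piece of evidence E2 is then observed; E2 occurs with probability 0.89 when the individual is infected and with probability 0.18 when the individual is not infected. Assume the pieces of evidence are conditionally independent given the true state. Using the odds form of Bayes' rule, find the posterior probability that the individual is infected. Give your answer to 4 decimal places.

Prior odds = 2/24 = 0.083333. In log-odds, ln(0.083333) = -2.4849.
Add log likelihood ratios: ln(2.4118) + ln(4.9444) = 2.4786.
Posterior log-odds = -0.0062833, so posterior odds = exp(-0.0062833) = 0.99374. Converting, P(H|E) = 0.99374/1.9937 = 0.4984.

Posterior probability ≈ 0.4984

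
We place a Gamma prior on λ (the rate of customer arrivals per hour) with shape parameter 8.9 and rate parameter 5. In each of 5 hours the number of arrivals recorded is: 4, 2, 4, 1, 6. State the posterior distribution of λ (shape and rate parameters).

The Poisson likelihood adds the total count to the shape and the number of exposure periods to the rate. Here ∑xᵢ = 17 and n = 5, so shape 8.9→25.9 and rate 5→10.

Posterior: Gamma(shape=25.9, rate=10)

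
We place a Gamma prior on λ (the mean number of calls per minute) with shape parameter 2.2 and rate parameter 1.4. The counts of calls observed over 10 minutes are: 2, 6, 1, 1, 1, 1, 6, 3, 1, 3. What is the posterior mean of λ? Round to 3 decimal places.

Posterior mean ≈ 2.386

The Poisson likelihood adds the total count to the shape and the number of exposure periods to the rate. Here ∑xᵢ = 25 and n = 10, so shape 2.2→27.2 and rate 1.4→11.4.
Posterior mean = shape/rate = 27.2/11.4 = 2.386.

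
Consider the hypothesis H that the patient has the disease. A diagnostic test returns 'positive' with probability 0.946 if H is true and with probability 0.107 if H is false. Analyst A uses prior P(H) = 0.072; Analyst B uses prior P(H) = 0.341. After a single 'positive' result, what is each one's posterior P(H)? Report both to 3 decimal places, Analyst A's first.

Analyst A: 0.407; Analyst B: 0.821

P('+'|H) = 0.946, P('+'|¬H) = 0.107.
Analyst A: numerator 0.946·0.072 = 0.068112; evidence = 0.068112+0.107·0.928 = 0.16741; posterior = 0.407.
Analyst B: numerator 0.946·0.341 = 0.32259; evidence = 0.32259+0.107·0.659 = 0.39310; posterior = 0.821.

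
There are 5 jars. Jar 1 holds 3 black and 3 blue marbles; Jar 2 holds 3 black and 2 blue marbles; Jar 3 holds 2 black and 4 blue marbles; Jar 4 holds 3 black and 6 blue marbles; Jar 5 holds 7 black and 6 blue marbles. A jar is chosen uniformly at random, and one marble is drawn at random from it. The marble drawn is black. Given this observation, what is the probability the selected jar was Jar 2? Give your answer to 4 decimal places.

Tabulate prior·likelihood by source: [1] prior 0.2, lik 0.5, product 0.1000; [2] prior 0.2, lik 0.6, product 0.1200; [3] prior 0.2, lik 0.3333, product 0.06667; [4] prior 0.2, lik 0.3333, product 0.06667; [5] prior 0.2, lik 0.5385, product 0.1077.
Normalizing constant = 0.46103; the posterior for Jar 2 is its product over the sum, 0.1200/0.46103 = 0.2603.

Posterior probability ≈ 0.2603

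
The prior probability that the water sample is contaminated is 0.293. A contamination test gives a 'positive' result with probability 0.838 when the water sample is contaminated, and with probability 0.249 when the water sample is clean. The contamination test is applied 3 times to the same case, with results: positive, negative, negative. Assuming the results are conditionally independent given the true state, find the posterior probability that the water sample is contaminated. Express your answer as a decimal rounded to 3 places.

Posterior P(H) ≈ 0.061

With H the event that the water sample is contaminated, the joint likelihood of the observed sequence is P(data|H) = 0.838·0.162·0.162 = 0.021992 and P(data|¬H) = 0.249·0.751·0.751 = 0.14044.
Bayes: P(H|data) = 0.293·0.021992 / (0.293·0.021992 + 0.707·0.14044) = 0.0064438/0.10573 = 0.0609.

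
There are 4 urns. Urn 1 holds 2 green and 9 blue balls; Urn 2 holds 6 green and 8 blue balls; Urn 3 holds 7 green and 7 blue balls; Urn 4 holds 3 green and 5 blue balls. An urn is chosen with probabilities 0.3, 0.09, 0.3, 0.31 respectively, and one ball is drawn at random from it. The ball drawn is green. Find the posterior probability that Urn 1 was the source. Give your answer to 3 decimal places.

Tabulate prior·likelihood by source: [1] prior 0.3, lik 0.1818, product 0.05455; [2] prior 0.09, lik 0.4286, product 0.03857; [3] prior 0.3, lik 0.5, product 0.1500; [4] prior 0.31, lik 0.375, product 0.1162.
Normalizing constant = 0.35937; the posterior for Urn 1 is its product over the sum, 0.05455/0.35937 = 0.152.

Posterior probability ≈ 0.152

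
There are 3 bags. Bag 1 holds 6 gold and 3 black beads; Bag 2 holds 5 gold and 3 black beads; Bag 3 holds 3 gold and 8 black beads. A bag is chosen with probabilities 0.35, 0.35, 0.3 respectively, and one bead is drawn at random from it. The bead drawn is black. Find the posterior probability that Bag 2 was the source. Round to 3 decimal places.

Tabulate prior·likelihood by source: [1] prior 0.35, lik 0.3333, product 0.1167; [2] prior 0.35, lik 0.375, product 0.1312; [3] prior 0.3, lik 0.7273, product 0.2182.
Normalizing constant = 0.46610; the posterior for Bag 2 is its product over the sum, 0.1312/0.46610 = 0.282.

Posterior probability ≈ 0.282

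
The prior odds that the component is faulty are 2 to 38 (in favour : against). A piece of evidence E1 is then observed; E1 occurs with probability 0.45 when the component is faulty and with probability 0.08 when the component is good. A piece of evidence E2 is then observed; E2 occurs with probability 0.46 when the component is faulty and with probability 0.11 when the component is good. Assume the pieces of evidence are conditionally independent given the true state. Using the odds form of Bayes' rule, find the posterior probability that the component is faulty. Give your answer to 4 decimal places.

Posterior probability ≈ 0.5532

Prior odds = 2/38 = 0.052632. In log-odds, ln(0.052632) = -2.9444.
Add log likelihood ratios: ln(5.6250) + ln(4.1818) = 3.1580.
Posterior log-odds = 0.21353, so posterior odds = exp(0.21353) = 1.2380. Converting, P(H|E) = 1.2380/2.2380 = 0.5532.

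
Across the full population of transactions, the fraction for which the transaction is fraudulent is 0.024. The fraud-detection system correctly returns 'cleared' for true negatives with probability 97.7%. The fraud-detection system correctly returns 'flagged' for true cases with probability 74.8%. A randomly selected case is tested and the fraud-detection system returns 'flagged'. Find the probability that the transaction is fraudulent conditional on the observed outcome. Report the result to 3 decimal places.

P(H | E) ≈ 0.444

Let H be the event that the transaction is fraudulent. P(H) = 0.024, so P(¬H) = 0.976. With E the 'flagged' result, P(E|H) = 0.748 and P(E|¬H) = 0.023.
P(E) = 0.748·0.024 + 0.023·0.976 = 0.017952 + 0.022448 = 0.040400.
By Bayes' theorem, P(H|E) = 0.017952 / 0.040400 = 0.444.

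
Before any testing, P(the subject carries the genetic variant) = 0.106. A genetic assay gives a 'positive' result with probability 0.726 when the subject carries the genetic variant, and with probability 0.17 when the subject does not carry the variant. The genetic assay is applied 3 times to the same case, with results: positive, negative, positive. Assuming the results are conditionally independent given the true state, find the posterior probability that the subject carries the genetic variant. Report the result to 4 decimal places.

With H the event that the subject carries the genetic variant, the joint likelihood of the observed sequence is P(data|H) = 0.726·0.274·0.726 = 0.14442 and P(data|¬H) = 0.17·0.83·0.17 = 0.023987.
Bayes: P(H|data) = 0.106·0.14442 / (0.106·0.14442 + 0.894·0.023987) = 0.015308/0.036753 = 0.4165.

Posterior P(H) ≈ 0.4165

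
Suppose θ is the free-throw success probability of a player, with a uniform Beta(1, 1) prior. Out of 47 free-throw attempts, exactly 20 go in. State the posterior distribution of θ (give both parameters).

Posterior: Beta(21, 28)

Observing 20 successes and 27 failures updates Beta(1, 1) by adding the success and failure counts to the two shape parameters: α = 1+20 = 21, β = 1+27 = 28.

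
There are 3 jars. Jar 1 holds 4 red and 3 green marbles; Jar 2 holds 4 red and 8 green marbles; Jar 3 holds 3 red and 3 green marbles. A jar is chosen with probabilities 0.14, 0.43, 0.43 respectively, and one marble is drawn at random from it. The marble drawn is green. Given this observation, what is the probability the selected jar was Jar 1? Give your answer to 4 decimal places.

P(green|Jar 1) = 0.4286; P(green|Jar 2) = 0.6667; P(green|Jar 3) = 0.5.
Prior × likelihood for each source: 0.14·0.4286=0.06000, 0.43·0.6667=0.2867, 0.43·0.5=0.2150. Summing gives P(green) = 0.56167.
P(Jar 1 | green) = 0.06000 / 0.56167 = 0.1068.

Posterior probability ≈ 0.1068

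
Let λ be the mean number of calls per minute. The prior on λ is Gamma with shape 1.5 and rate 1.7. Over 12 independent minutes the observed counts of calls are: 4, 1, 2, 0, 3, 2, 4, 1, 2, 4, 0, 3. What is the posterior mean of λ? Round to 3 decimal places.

Total count ∑xᵢ = 26 over n = 12 minutes.
Gamma is conjugate to the Poisson likelihood: posterior is Gamma(shape = 1.5+26 = 27.5, rate = 1.7+12 = 13.7).
E[λ | data] = 27.5/13.7 = 2.007.

Posterior mean ≈ 2.007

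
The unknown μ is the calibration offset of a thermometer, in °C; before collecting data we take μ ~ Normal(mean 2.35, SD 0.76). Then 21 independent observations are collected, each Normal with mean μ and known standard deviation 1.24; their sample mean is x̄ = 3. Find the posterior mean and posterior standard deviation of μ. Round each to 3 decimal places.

Posterior mean ≈ 2.927; posterior SD ≈ 0.255

With known σ, the Normal prior is conjugate. Weight on the data is w = (n/σ²)/(n/σ² + 1/τ₀²) = 13.6576/(13.6576+1.73130) = 0.88750.
Posterior mean = w·x̄ + (1−w)·μ₀ = 0.88750·3 + 0.11250·2.35 = 2.927. Posterior variance = 1/(13.6576+1.73130) = 0.0649817, so SD = 0.255.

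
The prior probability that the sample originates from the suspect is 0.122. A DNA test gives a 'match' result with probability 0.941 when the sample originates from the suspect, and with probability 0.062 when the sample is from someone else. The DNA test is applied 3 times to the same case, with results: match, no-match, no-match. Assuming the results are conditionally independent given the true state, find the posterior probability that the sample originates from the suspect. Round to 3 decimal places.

Posterior P(H) ≈ 0.008

With H the event that the sample originates from the suspect, the joint likelihood of the observed sequence is P(data|H) = 0.941·0.059·0.059 = 0.0032756 and P(data|¬H) = 0.062·0.938·0.938 = 0.054550.
Bayes: P(H|data) = 0.122·0.0032756 / (0.122·0.0032756 + 0.878·0.054550) = 0.00039963/0.048295 = 0.0083.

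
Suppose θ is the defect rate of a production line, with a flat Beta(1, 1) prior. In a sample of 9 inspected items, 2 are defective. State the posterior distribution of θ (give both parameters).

Posterior: Beta(3, 8)

Observing 2 successes and 7 failures updates Beta(1, 1) by adding the success and failure counts to the two shape parameters: α = 1+2 = 3, β = 1+7 = 8.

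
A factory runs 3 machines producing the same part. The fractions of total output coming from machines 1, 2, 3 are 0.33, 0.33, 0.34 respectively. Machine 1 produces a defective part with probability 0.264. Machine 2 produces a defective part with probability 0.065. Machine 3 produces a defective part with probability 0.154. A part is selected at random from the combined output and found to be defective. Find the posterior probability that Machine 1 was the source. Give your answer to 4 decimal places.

Posterior probability ≈ 0.5414

Tabulate prior·likelihood by source: [1] prior 0.33, lik 0.264, product 0.08712; [2] prior 0.33, lik 0.065, product 0.02145; [3] prior 0.34, lik 0.154, product 0.05236.
Normalizing constant = 0.16093; the posterior for Machine 1 is its product over the sum, 0.08712/0.16093 = 0.5414.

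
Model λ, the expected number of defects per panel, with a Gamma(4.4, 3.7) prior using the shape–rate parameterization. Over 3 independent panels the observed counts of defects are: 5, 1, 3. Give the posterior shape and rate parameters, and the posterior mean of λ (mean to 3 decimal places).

The Poisson likelihood adds the total count to the shape and the number of exposure periods to the rate. Here ∑xᵢ = 9 and n = 3, so shape 4.4→13.4 and rate 3.7→6.7.
Posterior mean = shape/rate = 13.4/6.7 = 2.000.

Posterior: Gamma(shape=13.4, rate=6.7); mean ≈ 2.000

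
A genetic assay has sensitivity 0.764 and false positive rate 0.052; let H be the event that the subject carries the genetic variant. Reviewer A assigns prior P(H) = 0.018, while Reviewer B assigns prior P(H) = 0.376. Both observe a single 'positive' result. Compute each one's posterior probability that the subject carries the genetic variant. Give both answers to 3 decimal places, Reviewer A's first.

P('+'|H) = 0.764, P('+'|¬H) = 0.052.
Reviewer A: numerator 0.764·0.018 = 0.013752; evidence = 0.013752+0.052·0.982 = 0.064816; posterior = 0.212.
Reviewer B: numerator 0.764·0.376 = 0.28726; evidence = 0.28726+0.052·0.624 = 0.31971; posterior = 0.899.

Reviewer A: 0.212; Reviewer B: 0.899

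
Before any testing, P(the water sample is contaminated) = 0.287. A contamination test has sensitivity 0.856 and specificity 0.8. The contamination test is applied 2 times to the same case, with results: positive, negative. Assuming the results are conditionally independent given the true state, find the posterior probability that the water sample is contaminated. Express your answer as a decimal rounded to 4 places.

Let H be the event that the water sample is contaminated; start with P(H) = 0.287. P('positive'|H) = 0.856, P('positive'|¬H) = 0.2.
Update on result 1 ('positive'): P(H) ← 0.856·0.2870 / (0.856·0.2870 + 0.2·0.7130) = 0.24567/0.38827 = 0.6327.
Update on result 2 ('negative'): P(H) ← 0.144·0.6327 / (0.144·0.6327 + 0.8·0.3673) = 0.091113/0.38493 = 0.2367.

Posterior P(H) ≈ 0.2367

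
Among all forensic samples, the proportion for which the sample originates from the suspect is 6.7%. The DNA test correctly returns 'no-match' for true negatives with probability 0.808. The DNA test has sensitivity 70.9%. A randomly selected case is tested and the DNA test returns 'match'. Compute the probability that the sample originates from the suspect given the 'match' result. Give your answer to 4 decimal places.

Write H for 'the sample originates from the suspect'. Prior odds H:¬H = 0.067/0.933 = 0.071811. For the 'match' outcome, the likelihood ratio is 0.709/0.192 = 3.6927.
Posterior odds = 0.071811 × 3.6927 = 0.26518, so P(H|E) = 0.26518/(1+0.26518) = 0.2096.

P(H | E) ≈ 0.2096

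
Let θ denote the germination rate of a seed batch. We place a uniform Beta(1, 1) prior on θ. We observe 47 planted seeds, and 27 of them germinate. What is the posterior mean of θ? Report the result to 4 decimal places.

Posterior mean ≈ 0.5714

Observing 27 successes and 20 failures updates Beta(1, 1) by adding the success and failure counts to the two shape parameters: α = 1+27 = 28, β = 1+20 = 21.
Posterior mean = α/(α+β) = 28/49 = 0.5714.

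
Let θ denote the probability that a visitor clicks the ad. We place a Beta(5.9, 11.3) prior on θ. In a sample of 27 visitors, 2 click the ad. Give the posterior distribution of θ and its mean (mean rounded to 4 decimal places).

The binomial likelihood is conjugate to the Beta prior: with 2 successes and 25 failures, the posterior is Beta(5.9+2, 11.3+25) = Beta(7.9, 36.3).
E[θ | data] = 7.9/(7.9+36.3) = 0.1787.

Posterior: Beta(7.9, 36.3); mean ≈ 0.1787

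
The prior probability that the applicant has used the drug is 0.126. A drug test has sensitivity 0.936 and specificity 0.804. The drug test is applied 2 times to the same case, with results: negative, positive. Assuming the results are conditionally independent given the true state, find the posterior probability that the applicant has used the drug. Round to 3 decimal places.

With H the event that the applicant has used the drug, the joint likelihood of the observed sequence is P(data|H) = 0.064·0.936 = 0.059904 and P(data|¬H) = 0.804·0.196 = 0.15758.
Bayes: P(H|data) = 0.126·0.059904 / (0.126·0.059904 + 0.874·0.15758) = 0.0075479/0.14528 = 0.0520.

Posterior P(H) ≈ 0.052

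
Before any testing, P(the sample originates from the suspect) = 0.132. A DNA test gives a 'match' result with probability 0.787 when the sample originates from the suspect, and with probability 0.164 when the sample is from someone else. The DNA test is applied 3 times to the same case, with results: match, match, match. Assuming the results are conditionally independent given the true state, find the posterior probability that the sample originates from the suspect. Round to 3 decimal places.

Let H be the event that the sample originates from the suspect; start with P(H) = 0.132. P('match'|H) = 0.787, P('match'|¬H) = 0.164.
Update on result 1 ('match'): P(H) ← 0.787·0.1320 / (0.787·0.1320 + 0.164·0.8680) = 0.10388/0.24624 = 0.4219.
Update on result 2 ('match'): P(H) ← 0.787·0.4219 / (0.787·0.4219 + 0.164·0.5781) = 0.33203/0.42684 = 0.7779.
Update on result 3 ('match'): P(H) ← 0.787·0.7779 / (0.787·0.7779 + 0.164·0.2221) = 0.61219/0.64862 = 0.9438.

Posterior P(H) ≈ 0.944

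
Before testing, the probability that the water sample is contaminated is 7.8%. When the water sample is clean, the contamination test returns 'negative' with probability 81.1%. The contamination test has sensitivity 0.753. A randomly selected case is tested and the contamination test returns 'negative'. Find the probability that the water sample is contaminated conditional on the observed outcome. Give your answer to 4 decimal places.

Let H be the event that the water sample is contaminated. P(H) = 0.078, so P(¬H) = 0.922. With E the 'negative' result, P(E|H) = 0.247 and P(E|¬H) = 0.811.
P(E) = 0.247·0.078 + 0.811·0.922 = 0.019266 + 0.74774 = 0.76701.
By Bayes' theorem, P(H|E) = 0.019266 / 0.76701 = 0.0251.

P(H | E) ≈ 0.0251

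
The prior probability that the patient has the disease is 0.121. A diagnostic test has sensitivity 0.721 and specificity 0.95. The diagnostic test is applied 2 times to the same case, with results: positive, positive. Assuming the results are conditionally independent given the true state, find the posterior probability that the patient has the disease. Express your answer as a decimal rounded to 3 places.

Let H be the event that the patient has the disease; start with P(H) = 0.121. P('positive'|H) = 0.721, P('positive'|¬H) = 0.05.
Update on result 1 ('positive'): P(H) ← 0.721·0.1210 / (0.721·0.1210 + 0.05·0.8790) = 0.087241/0.13119 = 0.6650.
Update on result 2 ('positive'): P(H) ← 0.721·0.6650 / (0.721·0.6650 + 0.05·0.3350) = 0.47946/0.49621 = 0.9662.

Posterior P(H) ≈ 0.966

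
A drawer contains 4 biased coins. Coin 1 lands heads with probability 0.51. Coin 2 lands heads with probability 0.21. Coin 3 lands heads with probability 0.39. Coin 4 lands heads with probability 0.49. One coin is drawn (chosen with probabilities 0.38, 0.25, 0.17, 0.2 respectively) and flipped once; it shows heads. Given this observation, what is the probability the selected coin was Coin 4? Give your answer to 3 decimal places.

Posterior probability ≈ 0.239

P(heads|C1) = 0.51; P(heads|C2) = 0.21; P(heads|C3) = 0.39; P(heads|C4) = 0.49.
Prior × likelihood for each source: 0.38·0.51=0.1938, 0.25·0.21=0.05250, 0.17·0.39=0.06630, 0.2·0.49=0.09800. Summing gives P(heads) = 0.41060.
P(Coin 4 | heads) = 0.09800 / 0.41060 = 0.239.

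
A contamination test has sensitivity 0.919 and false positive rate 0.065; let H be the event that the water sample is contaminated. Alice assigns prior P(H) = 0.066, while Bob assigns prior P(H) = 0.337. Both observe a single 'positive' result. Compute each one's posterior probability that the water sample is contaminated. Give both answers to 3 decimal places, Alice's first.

P('+'|H) = 0.919, P('+'|¬H) = 0.065.
Alice: numerator 0.919·0.066 = 0.060654; evidence = 0.060654+0.065·0.934 = 0.12136; posterior = 0.500.
Bob: numerator 0.919·0.337 = 0.30970; evidence = 0.30970+0.065·0.663 = 0.35280; posterior = 0.878.

Alice: 0.500; Bob: 0.878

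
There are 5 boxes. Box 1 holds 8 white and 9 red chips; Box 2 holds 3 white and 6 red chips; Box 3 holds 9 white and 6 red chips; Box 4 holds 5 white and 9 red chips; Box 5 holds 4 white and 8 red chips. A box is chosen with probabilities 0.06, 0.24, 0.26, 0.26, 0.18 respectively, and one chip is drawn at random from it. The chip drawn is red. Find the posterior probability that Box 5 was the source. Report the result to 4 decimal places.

Tabulate prior·likelihood by source: [1] prior 0.06, lik 0.5294, product 0.03176; [2] prior 0.24, lik 0.6667, product 0.1600; [3] prior 0.26, lik 0.4, product 0.1040; [4] prior 0.26, lik 0.6429, product 0.1671; [5] prior 0.18, lik 0.6667, product 0.1200.
Normalizing constant = 0.58291; the posterior for Box 5 is its product over the sum, 0.1200/0.58291 = 0.2059.

Posterior probability ≈ 0.2059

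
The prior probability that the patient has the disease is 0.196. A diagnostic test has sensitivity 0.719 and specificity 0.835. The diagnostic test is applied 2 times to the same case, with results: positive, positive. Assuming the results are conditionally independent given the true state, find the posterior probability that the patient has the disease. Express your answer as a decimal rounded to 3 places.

Posterior P(H) ≈ 0.822

With H the event that the patient has the disease, the joint likelihood of the observed sequence is P(data|H) = 0.719·0.719 = 0.51696 and P(data|¬H) = 0.165·0.165 = 0.027225.
Bayes: P(H|data) = 0.196·0.51696 / (0.196·0.51696 + 0.804·0.027225) = 0.10132/0.12321 = 0.8223.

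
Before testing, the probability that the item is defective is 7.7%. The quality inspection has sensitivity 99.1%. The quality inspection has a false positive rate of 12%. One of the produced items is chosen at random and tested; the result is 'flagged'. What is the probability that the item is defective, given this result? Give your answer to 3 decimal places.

Let H be the event that the item is defective. P(H) = 0.077, so P(¬H) = 0.923. With E the 'flagged' result, P(E|H) = 0.991 and P(E|¬H) = 0.12.
P(E) = 0.991·0.077 + 0.12·0.923 = 0.076307 + 0.11076 = 0.18707.
By Bayes' theorem, P(H|E) = 0.076307 / 0.18707 = 0.408.

P(H | E) ≈ 0.408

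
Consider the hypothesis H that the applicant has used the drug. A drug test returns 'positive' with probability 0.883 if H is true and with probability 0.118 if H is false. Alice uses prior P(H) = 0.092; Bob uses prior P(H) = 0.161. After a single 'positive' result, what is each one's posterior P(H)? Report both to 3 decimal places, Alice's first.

The likelihood ratio for a 'positive' result is 0.883/0.118 = 7.4831.
Alice: prior odds 0.092/0.908 = 0.10132; posterior odds 0.75819; posterior probability 0.431.
Bob: prior odds 0.161/0.839 = 0.19190; posterior odds 1.4360; posterior probability 0.589.

Alice: 0.431; Bob: 0.589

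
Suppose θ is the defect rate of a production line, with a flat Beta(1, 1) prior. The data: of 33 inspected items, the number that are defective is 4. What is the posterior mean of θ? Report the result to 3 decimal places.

Observing 4 successes and 29 failures updates Beta(1, 1) by adding the success and failure counts to the two shape parameters: α = 1+4 = 5, β = 1+29 = 30.
Posterior mean = α/(α+β) = 5/35 = 0.143.

Posterior mean ≈ 0.143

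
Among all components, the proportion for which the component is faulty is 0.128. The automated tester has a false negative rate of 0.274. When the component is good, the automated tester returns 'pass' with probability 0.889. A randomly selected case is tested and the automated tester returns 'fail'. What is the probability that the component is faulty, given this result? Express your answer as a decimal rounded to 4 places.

Let H be the event that the component is faulty. P(H) = 0.128, so P(¬H) = 0.872. With E the 'fail' result, P(E|H) = 0.726 and P(E|¬H) = 0.111.
P(E) = 0.726·0.128 + 0.111·0.872 = 0.092928 + 0.096792 = 0.18972.
By Bayes' theorem, P(H|E) = 0.092928 / 0.18972 = 0.4898.

P(H | E) ≈ 0.4898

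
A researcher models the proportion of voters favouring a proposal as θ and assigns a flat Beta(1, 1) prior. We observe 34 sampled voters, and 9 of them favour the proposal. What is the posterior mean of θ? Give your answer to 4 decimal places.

Posterior mean ≈ 0.2778

Observing 9 successes and 25 failures updates Beta(1, 1) by adding the success and failure counts to the two shape parameters: α = 1+9 = 10, β = 1+25 = 26.
E[θ | data] = 10/(10+26) = 0.2778.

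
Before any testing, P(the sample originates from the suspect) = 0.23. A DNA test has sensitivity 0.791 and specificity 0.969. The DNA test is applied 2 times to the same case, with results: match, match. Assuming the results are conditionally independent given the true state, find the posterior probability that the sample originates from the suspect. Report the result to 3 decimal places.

Let H be the event that the sample originates from the suspect; start with P(H) = 0.23. P('match'|H) = 0.791, P('match'|¬H) = 0.031.
Update on result 1 ('match'): P(H) ← 0.791·0.2300 / (0.791·0.2300 + 0.031·0.7700) = 0.18193/0.20580 = 0.8840.
Update on result 2 ('match'): P(H) ← 0.791·0.8840 / (0.791·0.8840 + 0.031·0.1160) = 0.69925/0.70285 = 0.9949.

Posterior P(H) ≈ 0.995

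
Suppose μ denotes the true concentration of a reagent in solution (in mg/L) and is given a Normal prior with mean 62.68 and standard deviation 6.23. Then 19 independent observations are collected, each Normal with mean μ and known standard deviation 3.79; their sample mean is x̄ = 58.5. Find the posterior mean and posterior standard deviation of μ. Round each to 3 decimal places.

Posterior mean ≈ 58.580; posterior SD ≈ 0.861

With known σ, the Normal prior is conjugate. Weight on the data is w = (n/σ²)/(n/σ² + 1/τ₀²) = 1.32274/(1.32274+0.0257646) = 0.98089.
Posterior mean = w·x̄ + (1−w)·μ₀ = 0.98089·58.5 + 0.019106·62.68 = 58.580. Posterior variance = 1/(1.32274+0.0257646) = 0.741561, so SD = 0.861.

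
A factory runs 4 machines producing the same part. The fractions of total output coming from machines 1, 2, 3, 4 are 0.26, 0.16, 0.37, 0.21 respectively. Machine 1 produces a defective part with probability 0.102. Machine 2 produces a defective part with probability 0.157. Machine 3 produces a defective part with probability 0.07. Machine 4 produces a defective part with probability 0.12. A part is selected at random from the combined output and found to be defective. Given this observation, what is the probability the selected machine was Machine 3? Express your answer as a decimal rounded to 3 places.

Posterior probability ≈ 0.252

Tabulate prior·likelihood by source: [1] prior 0.26, lik 0.102, product 0.02652; [2] prior 0.16, lik 0.157, product 0.02512; [3] prior 0.37, lik 0.07, product 0.02590; [4] prior 0.21, lik 0.12, product 0.02520.
Normalizing constant = 0.10274; the posterior for Machine 3 is its product over the sum, 0.02590/0.10274 = 0.252.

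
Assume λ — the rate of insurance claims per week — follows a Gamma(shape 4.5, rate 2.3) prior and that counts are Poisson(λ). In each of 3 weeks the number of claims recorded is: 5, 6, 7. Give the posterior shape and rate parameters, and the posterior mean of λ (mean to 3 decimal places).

Total count ∑xᵢ = 18 over n = 3 weeks.
Gamma is conjugate to the Poisson likelihood: posterior is Gamma(shape = 4.5+18 = 22.5, rate = 2.3+3 = 5.3).
Posterior mean = shape/rate = 22.5/5.3 = 4.245.

Posterior: Gamma(shape=22.5, rate=5.3); mean ≈ 4.245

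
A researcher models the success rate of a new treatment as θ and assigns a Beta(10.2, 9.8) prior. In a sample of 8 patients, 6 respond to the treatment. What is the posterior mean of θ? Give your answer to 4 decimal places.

The binomial likelihood is conjugate to the Beta prior: with 6 successes and 2 failures, the posterior is Beta(10.2+6, 9.8+2) = Beta(16.2, 11.8).
Posterior mean = α/(α+β) = 16.2/28 = 0.5786.

Posterior mean ≈ 0.5786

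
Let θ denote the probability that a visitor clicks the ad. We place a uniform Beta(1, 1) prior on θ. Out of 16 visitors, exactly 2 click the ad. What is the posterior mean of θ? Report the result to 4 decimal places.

Posterior mean ≈ 0.1667

Observing 2 successes and 14 failures updates Beta(1, 1) by adding the success and failure counts to the two shape parameters: α = 1+2 = 3, β = 1+14 = 15.
E[θ | data] = 3/(3+15) = 0.1667.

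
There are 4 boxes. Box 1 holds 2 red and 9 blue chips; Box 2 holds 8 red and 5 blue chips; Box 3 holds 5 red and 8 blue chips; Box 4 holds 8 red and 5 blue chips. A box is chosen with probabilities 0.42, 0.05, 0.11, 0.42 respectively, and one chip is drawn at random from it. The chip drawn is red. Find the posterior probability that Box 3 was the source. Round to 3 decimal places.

Tabulate prior·likelihood by source: [1] prior 0.42, lik 0.1818, product 0.07636; [2] prior 0.05, lik 0.6154, product 0.03077; [3] prior 0.11, lik 0.3846, product 0.04231; [4] prior 0.42, lik 0.6154, product 0.2585.
Normalizing constant = 0.40790; the posterior for Box 3 is its product over the sum, 0.04231/0.40790 = 0.104.

Posterior probability ≈ 0.104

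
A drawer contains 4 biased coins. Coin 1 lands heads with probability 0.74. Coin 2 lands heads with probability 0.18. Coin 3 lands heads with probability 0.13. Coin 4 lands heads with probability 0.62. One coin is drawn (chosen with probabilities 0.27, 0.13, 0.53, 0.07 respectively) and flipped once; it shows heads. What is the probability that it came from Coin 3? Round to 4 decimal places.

Posterior probability ≈ 0.2054

P(heads|C1) = 0.74; P(heads|C2) = 0.18; P(heads|C3) = 0.13; P(heads|C4) = 0.62.
Prior × likelihood for each source: 0.27·0.74=0.1998, 0.13·0.18=0.02340, 0.53·0.13=0.06890, 0.07·0.62=0.04340. Summing gives P(heads) = 0.33550.
P(Coin 3 | heads) = 0.06890 / 0.33550 = 0.2054.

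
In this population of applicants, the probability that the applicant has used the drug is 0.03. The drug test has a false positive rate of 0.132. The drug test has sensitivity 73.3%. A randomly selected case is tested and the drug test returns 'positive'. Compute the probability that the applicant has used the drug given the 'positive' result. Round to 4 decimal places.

Let H be the event that the applicant has used the drug. P(H) = 0.03, so P(¬H) = 0.97. With E the 'positive' result, P(E|H) = 0.733 and P(E|¬H) = 0.132.
P(E) = 0.733·0.03 + 0.132·0.97 = 0.021990 + 0.12804 = 0.15003.
By Bayes' theorem, P(H|E) = 0.021990 / 0.15003 = 0.1466.

P(H | E) ≈ 0.1466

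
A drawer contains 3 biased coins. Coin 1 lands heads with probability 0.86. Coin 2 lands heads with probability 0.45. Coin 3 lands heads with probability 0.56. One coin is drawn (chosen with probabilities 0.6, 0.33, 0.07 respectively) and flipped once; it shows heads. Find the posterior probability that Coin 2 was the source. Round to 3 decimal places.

Tabulate prior·likelihood by source: [1] prior 0.6, lik 0.86, product 0.5160; [2] prior 0.33, lik 0.45, product 0.1485; [3] prior 0.07, lik 0.56, product 0.03920.
Normalizing constant = 0.70370; the posterior for Coin 2 is its product over the sum, 0.1485/0.70370 = 0.211.

Posterior probability ≈ 0.211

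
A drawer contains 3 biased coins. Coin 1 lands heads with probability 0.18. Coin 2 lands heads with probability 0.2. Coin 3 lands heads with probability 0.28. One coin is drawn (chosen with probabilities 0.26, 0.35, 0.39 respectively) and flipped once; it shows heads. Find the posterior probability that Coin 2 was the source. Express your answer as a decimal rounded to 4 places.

P(heads|C1) = 0.18; P(heads|C2) = 0.2; P(heads|C3) = 0.28.
Prior × likelihood for each source: 0.26·0.18=0.04680, 0.35·0.2=0.07000, 0.39·0.28=0.1092. Summing gives P(heads) = 0.22600.
P(Coin 2 | heads) = 0.07000 / 0.22600 = 0.3097.

Posterior probability ≈ 0.3097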